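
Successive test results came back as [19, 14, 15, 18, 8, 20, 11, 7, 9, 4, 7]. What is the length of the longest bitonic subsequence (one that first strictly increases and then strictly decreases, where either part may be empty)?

7

inc[i] = longest strictly increasing subsequence ending at i; dec[i] = longest strictly decreasing subsequence starting at i:
i:      1  2  3  4  5  6  7  8  9 10 11
a[i]:  19 14 15 18  8 20 11  7  9  4  7
inc:    1  1  2  3  1  4  2  1  2  1  2
dec:    5  4  4  4  3  4  3  2  2  1  1
Best peak at i=6 (value 20): inc=4, dec=4, length 4+4−1 = 7.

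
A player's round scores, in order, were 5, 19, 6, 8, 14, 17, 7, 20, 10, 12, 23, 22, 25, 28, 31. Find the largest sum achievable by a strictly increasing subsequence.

177

Let S[i] be the best sum of a strictly increasing subsequence ending at i:
i:       1   2   3   4   5   6   7   8   9  10  11  12  13  14  15
a[i]:    5  19   6   8  14  17   7  20  10  12  23  22  25  28  31
S:       5  24  11  19  33  50  18  70  29  41  93  92 118 146 177
Maximum is 177 (e.g. 5 + 6 + 8 + 14 + 17 + 20 + 23 + 25 + 28 + 31).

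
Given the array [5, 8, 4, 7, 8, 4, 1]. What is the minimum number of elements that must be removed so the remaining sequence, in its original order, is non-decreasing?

Fewest deletions = n − (longest non-decreasing subsequence).
Patience tails:
5 → extends → [5]
8 → extends → [5, 8]
4 → replaces 5 → [4, 8]
7 → replaces 8 → [4, 7]
8 → extends → [4, 7, 8]
4 → replaces 7 → [4, 4, 8]
1 → replaces 4 → [1, 4, 8]
Longest non-decreasing subsequence has length 3, so deletions = 7 − 3 = 4.

4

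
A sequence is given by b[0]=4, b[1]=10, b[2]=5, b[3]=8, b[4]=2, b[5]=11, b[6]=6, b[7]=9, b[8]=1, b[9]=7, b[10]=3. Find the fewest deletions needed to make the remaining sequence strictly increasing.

Fewest deletions = n − (longest strictly increasing subsequence).
Patience tails:
4 → extends → [4]
10 → extends → [4, 10]
5 → replaces 10 → [4, 5]
8 → extends → [4, 5, 8]
2 → replaces 4 → [2, 5, 8]
11 → extends → [2, 5, 8, 11]
6 → replaces 8 → [2, 5, 6, 11]
9 → replaces 11 → [2, 5, 6, 9]
1 → replaces 2 → [1, 5, 6, 9]
7 → replaces 9 → [1, 5, 6, 7]
3 → replaces 5 → [1, 3, 6, 7]
Longest strictly increasing subsequence has length 4, so deletions = 11 − 4 = 7.

7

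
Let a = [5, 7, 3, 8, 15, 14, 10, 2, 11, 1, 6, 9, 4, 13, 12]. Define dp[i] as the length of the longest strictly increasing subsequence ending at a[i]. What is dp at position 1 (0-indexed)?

2

dp[i] = 1 + max{dp[j] : j<i, a[j]<a[i]} (or 1 if no such j):
i:      0  1  2  3  4  5  6  7  8  9 10 11 12 13 14
a[i]:   5  7  3  8 15 14 10  2 11  1  6  9  4 13 12
dp:     1  2  1  3  4  4  4  1  5  1  2  4  2  6  6
At index 1 the value is 2.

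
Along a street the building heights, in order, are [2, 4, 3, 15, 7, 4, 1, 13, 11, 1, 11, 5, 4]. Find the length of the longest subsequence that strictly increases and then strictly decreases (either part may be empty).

7

inc[i] = longest strictly increasing subsequence ending at i; dec[i] = longest strictly decreasing subsequence starting at i:
i:      1  2  3  4  5  6  7  8  9 10 11 12 13
a[i]:   2  4  3 15  7  4  1 13 11  1 11  5  4
inc:    1  2  2  3  3  3  1  4  4  1  4  4  3
dec:    2  3  2  5  3  2  1  4  3  1  3  2  1
Best peak at i=4 (value 15): inc=3, dec=5, length 3+5−1 = 7.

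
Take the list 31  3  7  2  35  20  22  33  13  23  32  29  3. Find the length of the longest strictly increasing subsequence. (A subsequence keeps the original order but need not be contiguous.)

6

Let dp[i] be the length of the longest such subsequence ending at index i:
i:      1  2  3  4  5  6  7  8  9 10 11 12 13
a[i]:  31  3  7  2 35 20 22 33 13 23 32 29  3
dp:     1  1  2  1  3  3  4  5  3  5  6  6  2
Maximum dp value is 6.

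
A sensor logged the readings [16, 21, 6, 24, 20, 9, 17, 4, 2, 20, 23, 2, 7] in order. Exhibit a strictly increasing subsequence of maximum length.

Patience tails give the LIS length; then backtrack through the dp parents:
16 → extends → [16]
21 → extends → [16, 21]
6 → replaces 16 → [6, 21]
24 → extends → [6, 21, 24]
20 → replaces 21 → [6, 20, 24]
9 → replaces 20 → [6, 9, 24]
17 → replaces 24 → [6, 9, 17]
4 → replaces 6 → [4, 9, 17]
2 → replaces 4 → [2, 9, 17]
20 → extends → [2, 9, 17, 20]
23 → extends → [2, 9, 17, 20, 23]
2 → already a tail → [2, 9, 17, 20, 23]
7 → replaces 9 → [2, 7, 17, 20, 23]
Length 5; one witness is 6, 9, 17, 20, 23.

6, 9, 17, 20, 23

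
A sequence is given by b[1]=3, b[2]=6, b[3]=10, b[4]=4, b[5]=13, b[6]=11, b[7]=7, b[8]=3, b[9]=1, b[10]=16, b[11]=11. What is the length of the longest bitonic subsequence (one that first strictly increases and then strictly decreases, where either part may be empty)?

8

inc[i] = longest strictly increasing subsequence ending at i; dec[i] = longest strictly decreasing subsequence starting at i:
i:      1  2  3  4  5  6  7  8  9 10 11
b[i]:   3  6 10  4 13 11  7  3  1 16 11
inc:    1  2  3  2  4  4  3  1  1  5  4
dec:    2  4  4  3  5  4  3  2  1  2  1
Best peak at i=5 (value 13): inc=4, dec=5, length 4+5−1 = 8.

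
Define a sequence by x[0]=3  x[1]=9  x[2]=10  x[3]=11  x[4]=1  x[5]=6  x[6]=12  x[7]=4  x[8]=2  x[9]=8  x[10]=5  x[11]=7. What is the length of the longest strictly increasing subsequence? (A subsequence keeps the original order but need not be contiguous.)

5

Track the smallest tail for each achievable length (strict):
3 → extends → [3]
9 → extends → [3, 9]
10 → extends → [3, 9, 10]
11 → extends → [3, 9, 10, 11]
1 → replaces 3 → [1, 9, 10, 11]
6 → replaces 9 → [1, 6, 10, 11]
12 → extends → [1, 6, 10, 11, 12]
4 → replaces 6 → [1, 4, 10, 11, 12]
2 → replaces 4 → [1, 2, 10, 11, 12]
8 → replaces 10 → [1, 2, 8, 11, 12]
5 → replaces 8 → [1, 2, 5, 11, 12]
7 → replaces 11 → [1, 2, 5, 7, 12]
Five tails, so the longest strictly increasing subsequence has length 5 (e.g. 3, 9, 10, 11, 12).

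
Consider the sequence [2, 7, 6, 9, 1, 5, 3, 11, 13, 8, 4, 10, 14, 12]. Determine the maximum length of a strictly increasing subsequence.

Let dp[i] be the length of the longest such subsequence ending at index i:
i:      1  2  3  4  5  6  7  8  9 10 11 12 13 14
a[i]:   2  7  6  9  1  5  3 11 13  8  4 10 14 12
dp:     1  2  2  3  1  2  2  4  5  3  3  4  6  5
Maximum dp value is 6.

6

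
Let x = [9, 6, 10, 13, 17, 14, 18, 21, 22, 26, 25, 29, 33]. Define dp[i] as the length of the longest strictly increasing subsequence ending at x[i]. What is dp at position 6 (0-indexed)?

dp[i] = 1 + max{dp[j] : j<i, x[j]<x[i]} (or 1 if no such j):
i:      0  1  2  3  4  5  6  7  8  9 10 11 12
x[i]:   9  6 10 13 17 14 18 21 22 26 25 29 33
dp:     1  1  2  3  4  4  5  6  7  8  8  9 10
At index 6 the value is 5.

5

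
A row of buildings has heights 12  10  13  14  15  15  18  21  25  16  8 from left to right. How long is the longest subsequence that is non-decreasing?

8

Let dp[i] be the length of the longest such subsequence ending at index i:
i:      1  2  3  4  5  6  7  8  9 10 11
a[i]:  12 10 13 14 15 15 18 21 25 16  8
dp:     1  1  2  3  4  5  6  7  8  6  1
Maximum dp value is 8.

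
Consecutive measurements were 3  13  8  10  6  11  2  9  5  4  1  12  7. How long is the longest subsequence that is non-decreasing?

5

Track the smallest tail for each achievable length (allowing ties):
3 → extends → [3]
13 → extends → [3, 13]
8 → replaces 13 → [3, 8]
10 → extends → [3, 8, 10]
6 → replaces 8 → [3, 6, 10]
11 → extends → [3, 6, 10, 11]
2 → replaces 3 → [2, 6, 10, 11]
9 → replaces 10 → [2, 6, 9, 11]
5 → replaces 6 → [2, 5, 9, 11]
4 → replaces 5 → [2, 4, 9, 11]
1 → replaces 2 → [1, 4, 9, 11]
12 → extends → [1, 4, 9, 11, 12]
7 → replaces 9 → [1, 4, 7, 11, 12]
Five tails, so the longest non-decreasing subsequence has length 5 (e.g. 3, 8, 10, 11, 12).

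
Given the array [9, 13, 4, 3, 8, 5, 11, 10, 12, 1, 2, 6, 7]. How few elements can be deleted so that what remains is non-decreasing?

9

Fewest deletions = n − (longest non-decreasing subsequence).
i:      1  2  3  4  5  6  7  8  9 10 11 12 13
a[i]:   9 13  4  3  8  5 11 10 12  1  2  6  7
dp:     1  2  1  1  2  2  3  3  4  1  2  3  4
max dp = 4, so deletions = 13 − 4 = 9.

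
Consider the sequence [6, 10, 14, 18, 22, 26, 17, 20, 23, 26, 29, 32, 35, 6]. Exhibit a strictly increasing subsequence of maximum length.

Patience tails give the LIS length; then backtrack through the dp parents:
6 → extends → [6]
10 → extends → [6, 10]
14 → extends → [6, 10, 14]
18 → extends → [6, 10, 14, 18]
22 → extends → [6, 10, 14, 18, 22]
26 → extends → [6, 10, 14, 18, 22, 26]
17 → replaces 18 → [6, 10, 14, 17, 22, 26]
20 → replaces 22 → [6, 10, 14, 17, 20, 26]
23 → replaces 26 → [6, 10, 14, 17, 20, 23]
26 → extends → [6, 10, 14, 17, 20, 23, 26]
29 → extends → [6, 10, 14, 17, 20, 23, 26, 29]
32 → extends → [6, 10, 14, 17, 20, 23, 26, 29, 32]
35 → extends → [6, 10, 14, 17, 20, 23, 26, 29, 32, 35]
6 → already a tail → [6, 10, 14, 17, 20, 23, 26, 29, 32, 35]
Length 10; one witness is 6, 10, 14, 18, 22, 23, 26, 29, 32, 35.

6, 10, 14, 18, 22, 23, 26, 29, 32, 35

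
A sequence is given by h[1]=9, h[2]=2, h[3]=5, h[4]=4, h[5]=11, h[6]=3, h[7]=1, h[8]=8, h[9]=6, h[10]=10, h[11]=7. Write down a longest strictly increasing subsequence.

Patience tails give the LIS length; then backtrack through the dp parents:
9 → extends → [9]
2 → replaces 9 → [2]
5 → extends → [2, 5]
4 → replaces 5 → [2, 4]
11 → extends → [2, 4, 11]
3 → replaces 4 → [2, 3, 11]
1 → replaces 2 → [1, 3, 11]
8 → replaces 11 → [1, 3, 8]
6 → replaces 8 → [1, 3, 6]
10 → extends → [1, 3, 6, 10]
7 → replaces 10 → [1, 3, 6, 7]
Length 4; one witness is 2, 5, 8, 10.

2, 5, 8, 10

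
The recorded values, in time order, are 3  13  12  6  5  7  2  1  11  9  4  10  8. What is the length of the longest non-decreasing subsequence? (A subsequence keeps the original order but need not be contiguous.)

5

Let dp[i] be the length of the longest such subsequence ending at index i:
i:      1  2  3  4  5  6  7  8  9 10 11 12 13
a[i]:   3 13 12  6  5  7  2  1 11  9  4 10  8
dp:     1  2  2  2  2  3  1  1  4  4  2  5  4
Maximum dp value is 5.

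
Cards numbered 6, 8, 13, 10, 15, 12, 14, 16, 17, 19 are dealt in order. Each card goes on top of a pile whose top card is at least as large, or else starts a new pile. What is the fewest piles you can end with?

8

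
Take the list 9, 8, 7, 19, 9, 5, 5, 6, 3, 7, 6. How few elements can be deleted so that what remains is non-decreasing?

7

Fewest deletions = n − (longest non-decreasing subsequence).
Patience tails:
9 → extends → [9]
8 → replaces 9 → [8]
7 → replaces 8 → [7]
19 → extends → [7, 19]
9 → replaces 19 → [7, 9]
5 → replaces 7 → [5, 9]
5 → replaces 9 → [5, 5]
6 → extends → [5, 5, 6]
3 → replaces 5 → [3, 5, 6]
7 → extends → [3, 5, 6, 7]
6 → replaces 7 → [3, 5, 6, 6]
Longest non-decreasing subsequence has length 4, so deletions = 11 − 4 = 7.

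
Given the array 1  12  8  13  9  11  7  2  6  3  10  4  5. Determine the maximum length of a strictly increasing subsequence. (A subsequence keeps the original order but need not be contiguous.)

Track the smallest tail for each achievable length (strict):
1 → extends → [1]
12 → extends → [1, 12]
8 → replaces 12 → [1, 8]
13 → extends → [1, 8, 13]
9 → replaces 13 → [1, 8, 9]
11 → extends → [1, 8, 9, 11]
7 → replaces 8 → [1, 7, 9, 11]
2 → replaces 7 → [1, 2, 9, 11]
6 → replaces 9 → [1, 2, 6, 11]
3 → replaces 6 → [1, 2, 3, 11]
10 → replaces 11 → [1, 2, 3, 10]
4 → replaces 10 → [1, 2, 3, 4]
5 → extends → [1, 2, 3, 4, 5]
Five tails, so the longest strictly increasing subsequence has length 5 (e.g. 1, 2, 3, 4, 5).

5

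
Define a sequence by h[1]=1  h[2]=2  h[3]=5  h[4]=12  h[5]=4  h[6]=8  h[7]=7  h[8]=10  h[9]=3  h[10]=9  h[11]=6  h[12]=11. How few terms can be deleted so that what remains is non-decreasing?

6

Fewest deletions = n − (longest non-decreasing subsequence).
Patience tails:
1 → extends → [1]
2 → extends → [1, 2]
5 → extends → [1, 2, 5]
12 → extends → [1, 2, 5, 12]
4 → replaces 5 → [1, 2, 4, 12]
8 → replaces 12 → [1, 2, 4, 8]
7 → replaces 8 → [1, 2, 4, 7]
10 → extends → [1, 2, 4, 7, 10]
3 → replaces 4 → [1, 2, 3, 7, 10]
9 → replaces 10 → [1, 2, 3, 7, 9]
6 → replaces 7 → [1, 2, 3, 6, 9]
11 → extends → [1, 2, 3, 6, 9, 11]
Longest non-decreasing subsequence has length 6, so deletions = 12 − 6 = 6.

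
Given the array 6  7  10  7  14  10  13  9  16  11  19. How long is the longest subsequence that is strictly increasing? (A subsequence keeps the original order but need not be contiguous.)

6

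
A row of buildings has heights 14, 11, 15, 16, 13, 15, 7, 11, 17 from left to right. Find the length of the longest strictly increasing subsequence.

4

Let dp[i] be the length of the longest such subsequence ending at index i:
i:      1  2  3  4  5  6  7  8  9
a[i]:  14 11 15 16 13 15  7 11 17
dp:     1  1  2  3  2  3  1  2  4
Maximum dp value is 4.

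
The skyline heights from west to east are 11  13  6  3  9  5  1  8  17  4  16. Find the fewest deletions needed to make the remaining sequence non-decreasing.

Fewest deletions = n − (longest non-decreasing subsequence).
i:      1  2  3  4  5  6  7  8  9 10 11
a[i]:  11 13  6  3  9  5  1  8 17  4 16
dp:     1  2  1  1  2  2  1  3  4  2  4
max dp = 4, so deletions = 11 − 4 = 7.

7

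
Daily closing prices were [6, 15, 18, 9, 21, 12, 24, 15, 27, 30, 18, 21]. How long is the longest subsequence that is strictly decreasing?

Let dp[i] be the longest strictly decreasing subsequence ending at i:
i:      1  2  3  4  5  6  7  8  9 10 11 12
a[i]:   6 15 18  9 21 12 24 15 27 30 18 21
dp:     1  1  1  2  1  2  1  2  1  1  2  2
Maximum is 2.

2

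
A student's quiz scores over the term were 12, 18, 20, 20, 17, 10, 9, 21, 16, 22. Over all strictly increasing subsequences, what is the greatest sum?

Let S[i] be the best sum of a strictly increasing subsequence ending at i:
i:      1  2  3  4  5  6  7  8  9 10
a[i]:  12 18 20 20 17 10  9 21 16 22
S:     12 30 50 50 29 10  9 71 28 93
Maximum is 93 (e.g. 12 + 18 + 20 + 21 + 22).

93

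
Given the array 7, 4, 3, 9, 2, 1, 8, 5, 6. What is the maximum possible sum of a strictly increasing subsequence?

16

Let S[i] be the best sum of a strictly increasing subsequence ending at i:
i:      1  2  3  4  5  6  7  8  9
a[i]:   7  4  3  9  2  1  8  5  6
S:      7  4  3 16  2  1 15  9 15
Maximum is 16 (e.g. 7 + 9).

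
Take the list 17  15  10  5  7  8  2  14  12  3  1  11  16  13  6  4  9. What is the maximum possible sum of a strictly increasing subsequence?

Let S[i] be the best sum of a strictly increasing subsequence ending at i:
i:      1  2  3  4  5  6  7  8  9 10 11 12 13 14 15 16 17
a[i]:  17 15 10  5  7  8  2 14 12  3  1 11 16 13  6  4  9
S:     17 15 10  5 12 20  2 34 32  5  1 31 50 45 11  9 29
Maximum is 50 (e.g. 5 + 7 + 8 + 14 + 16).

50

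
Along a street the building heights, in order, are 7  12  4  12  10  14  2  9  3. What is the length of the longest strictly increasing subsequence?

Let dp[i] be the length of the longest such subsequence ending at index i:
i:      1  2  3  4  5  6  7  8  9
a[i]:   7 12  4 12 10 14  2  9  3
dp:     1  2  1  2  2  3  1  2  2
Maximum dp value is 3.

3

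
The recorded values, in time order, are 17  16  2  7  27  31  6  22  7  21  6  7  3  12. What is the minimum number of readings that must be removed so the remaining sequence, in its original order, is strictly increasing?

Fewest deletions = n − (longest strictly increasing subsequence).
Patience tails:
17 → extends → [17]
16 → replaces 17 → [16]
2 → replaces 16 → [2]
7 → extends → [2, 7]
27 → extends → [2, 7, 27]
31 → extends → [2, 7, 27, 31]
6 → replaces 7 → [2, 6, 27, 31]
22 → replaces 27 → [2, 6, 22, 31]
7 → replaces 22 → [2, 6, 7, 31]
21 → replaces 31 → [2, 6, 7, 21]
6 → already a tail → [2, 6, 7, 21]
7 → already a tail → [2, 6, 7, 21]
3 → replaces 6 → [2, 3, 7, 21]
12 → replaces 21 → [2, 3, 7, 12]
Longest strictly increasing subsequence has length 4, so deletions = 14 − 4 = 10.

10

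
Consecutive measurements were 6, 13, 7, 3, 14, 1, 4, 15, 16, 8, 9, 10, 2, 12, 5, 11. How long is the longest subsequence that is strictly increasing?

6

Let dp[i] be the length of the longest such subsequence ending at index i:
i:      1  2  3  4  5  6  7  8  9 10 11 12 13 14 15 16
a[i]:   6 13  7  3 14  1  4 15 16  8  9 10  2 12  5 11
dp:     1  2  2  1  3  1  2  4  5  3  4  5  2  6  3  6
Maximum dp value is 6.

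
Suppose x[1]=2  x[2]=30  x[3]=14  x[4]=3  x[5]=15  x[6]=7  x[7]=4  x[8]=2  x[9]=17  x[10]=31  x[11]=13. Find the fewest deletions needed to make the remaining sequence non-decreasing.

Fewest deletions = n − (longest non-decreasing subsequence).
Patience tails:
2 → extends → [2]
30 → extends → [2, 30]
14 → replaces 30 → [2, 14]
3 → replaces 14 → [2, 3]
15 → extends → [2, 3, 15]
7 → replaces 15 → [2, 3, 7]
4 → replaces 7 → [2, 3, 4]
2 → replaces 3 → [2, 2, 4]
17 → extends → [2, 2, 4, 17]
31 → extends → [2, 2, 4, 17, 31]
13 → replaces 17 → [2, 2, 4, 13, 31]
Longest non-decreasing subsequence has length 5, so deletions = 11 − 5 = 6.

6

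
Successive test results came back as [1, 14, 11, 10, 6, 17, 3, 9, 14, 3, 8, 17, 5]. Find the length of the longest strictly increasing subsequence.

5

Let dp[i] be the length of the longest such subsequence ending at index i:
i:      1  2  3  4  5  6  7  8  9 10 11 12 13
a[i]:   1 14 11 10  6 17  3  9 14  3  8 17  5
dp:     1  2  2  2  2  3  2  3  4  2  3  5  3
Maximum dp value is 5.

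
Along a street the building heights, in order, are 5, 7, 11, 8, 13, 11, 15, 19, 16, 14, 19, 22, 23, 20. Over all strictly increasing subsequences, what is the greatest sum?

Let S[i] be the best sum of a strictly increasing subsequence ending at i:
i:       1   2   3   4   5   6   7   8   9  10  11  12  13  14
a[i]:    5   7  11   8  13  11  15  19  16  14  19  22  23  20
S:       5  12  23  20  36  31  51  70  67  50  86 108 131 106
Maximum is 131 (e.g. 5 + 7 + 11 + 13 + 15 + 16 + 19 + 22 + 23).

131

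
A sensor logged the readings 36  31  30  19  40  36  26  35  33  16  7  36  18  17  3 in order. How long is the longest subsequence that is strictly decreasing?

7

Let dp[i] be the longest strictly decreasing subsequence ending at i:
i:      1  2  3  4  5  6  7  8  9 10 11 12 13 14 15
a[i]:  36 31 30 19 40 36 26 35 33 16  7 36 18 17  3
dp:     1  2  3  4  1  2  4  3  4  5  6  2  5  6  7
Maximum is 7.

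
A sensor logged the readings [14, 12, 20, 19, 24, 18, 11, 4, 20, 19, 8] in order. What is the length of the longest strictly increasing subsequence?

3

Track the smallest tail for each achievable length (strict):
14 → extends → [14]
12 → replaces 14 → [12]
20 → extends → [12, 20]
19 → replaces 20 → [12, 19]
24 → extends → [12, 19, 24]
18 → replaces 19 → [12, 18, 24]
11 → replaces 12 → [11, 18, 24]
4 → replaces 11 → [4, 18, 24]
20 → replaces 24 → [4, 18, 20]
19 → replaces 20 → [4, 18, 19]
8 → replaces 18 → [4, 8, 19]
Three tails, so the longest strictly increasing subsequence has length 3 (e.g. 14, 20, 24).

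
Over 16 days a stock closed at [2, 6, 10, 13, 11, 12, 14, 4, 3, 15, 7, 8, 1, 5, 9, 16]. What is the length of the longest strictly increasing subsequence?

Let dp[i] be the length of the longest such subsequence ending at index i:
i:      1  2  3  4  5  6  7  8  9 10 11 12 13 14 15 16
a[i]:   2  6 10 13 11 12 14  4  3 15  7  8  1  5  9 16
dp:     1  2  3  4  4  5  6  2  2  7  3  4  1  3  5  8
Maximum dp value is 8.

8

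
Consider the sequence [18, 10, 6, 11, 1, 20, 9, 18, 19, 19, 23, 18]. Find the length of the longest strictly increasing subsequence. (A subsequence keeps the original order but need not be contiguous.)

5

Track the smallest tail for each achievable length (strict):
18 → extends → [18]
10 → replaces 18 → [10]
6 → replaces 10 → [6]
11 → extends → [6, 11]
1 → replaces 6 → [1, 11]
20 → extends → [1, 11, 20]
9 → replaces 11 → [1, 9, 20]
18 → replaces 20 → [1, 9, 18]
19 → extends → [1, 9, 18, 19]
19 → already a tail → [1, 9, 18, 19]
23 → extends → [1, 9, 18, 19, 23]
18 → already a tail → [1, 9, 18, 19, 23]
Five tails, so the longest strictly increasing subsequence has length 5 (e.g. 10, 11, 18, 19, 23).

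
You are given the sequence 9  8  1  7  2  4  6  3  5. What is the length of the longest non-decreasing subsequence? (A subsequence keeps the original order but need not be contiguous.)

4

Track the smallest tail for each achievable length (allowing ties):
9 → extends → [9]
8 → replaces 9 → [8]
1 → replaces 8 → [1]
7 → extends → [1, 7]
2 → replaces 7 → [1, 2]
4 → extends → [1, 2, 4]
6 → extends → [1, 2, 4, 6]
3 → replaces 4 → [1, 2, 3, 6]
5 → replaces 6 → [1, 2, 3, 5]
Four tails, so the longest non-decreasing subsequence has length 4 (e.g. 1, 2, 4, 6).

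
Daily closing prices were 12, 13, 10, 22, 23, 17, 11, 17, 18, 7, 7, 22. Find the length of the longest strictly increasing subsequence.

5

Track the smallest tail for each achievable length (strict):
12 → extends → [12]
13 → extends → [12, 13]
10 → replaces 12 → [10, 13]
22 → extends → [10, 13, 22]
23 → extends → [10, 13, 22, 23]
17 → replaces 22 → [10, 13, 17, 23]
11 → replaces 13 → [10, 11, 17, 23]
17 → already a tail → [10, 11, 17, 23]
18 → replaces 23 → [10, 11, 17, 18]
7 → replaces 10 → [7, 11, 17, 18]
7 → already a tail → [7, 11, 17, 18]
22 → extends → [7, 11, 17, 18, 22]
Five tails, so the longest strictly increasing subsequence has length 5 (e.g. 12, 13, 17, 18, 22).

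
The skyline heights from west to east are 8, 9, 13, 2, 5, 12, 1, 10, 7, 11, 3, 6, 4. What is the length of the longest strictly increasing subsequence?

Track the smallest tail for each achievable length (strict):
8 → extends → [8]
9 → extends → [8, 9]
13 → extends → [8, 9, 13]
2 → replaces 8 → [2, 9, 13]
5 → replaces 9 → [2, 5, 13]
12 → replaces 13 → [2, 5, 12]
1 → replaces 2 → [1, 5, 12]
10 → replaces 12 → [1, 5, 10]
7 → replaces 10 → [1, 5, 7]
11 → extends → [1, 5, 7, 11]
3 → replaces 5 → [1, 3, 7, 11]
6 → replaces 7 → [1, 3, 6, 11]
4 → replaces 6 → [1, 3, 4, 11]
Four tails, so the longest strictly increasing subsequence has length 4 (e.g. 8, 9, 10, 11).

4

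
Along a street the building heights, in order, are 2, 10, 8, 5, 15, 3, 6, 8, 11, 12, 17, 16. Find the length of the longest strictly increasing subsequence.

7

Let dp[i] be the length of the longest such subsequence ending at index i:
i:      1  2  3  4  5  6  7  8  9 10 11 12
a[i]:   2 10  8  5 15  3  6  8 11 12 17 16
dp:     1  2  2  2  3  2  3  4  5  6  7  7
Maximum dp value is 7.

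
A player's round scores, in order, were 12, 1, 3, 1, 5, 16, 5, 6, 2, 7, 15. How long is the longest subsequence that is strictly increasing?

Track the smallest tail for each achievable length (strict):
12 → extends → [12]
1 → replaces 12 → [1]
3 → extends → [1, 3]
1 → already a tail → [1, 3]
5 → extends → [1, 3, 5]
16 → extends → [1, 3, 5, 16]
5 → already a tail → [1, 3, 5, 16]
6 → replaces 16 → [1, 3, 5, 6]
2 → replaces 3 → [1, 2, 5, 6]
7 → extends → [1, 2, 5, 6, 7]
15 → extends → [1, 2, 5, 6, 7, 15]
Six tails, so the longest strictly increasing subsequence has length 6 (e.g. 1, 3, 5, 6, 7, 15).

6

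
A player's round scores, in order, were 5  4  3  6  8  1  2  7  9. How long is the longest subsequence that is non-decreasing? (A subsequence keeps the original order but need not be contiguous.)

Let dp[i] be the length of the longest such subsequence ending at index i:
i:     1 2 3 4 5 6 7 8 9
a[i]:  5 4 3 6 8 1 2 7 9
dp:    1 1 1 2 3 1 2 3 4
Maximum dp value is 4.

4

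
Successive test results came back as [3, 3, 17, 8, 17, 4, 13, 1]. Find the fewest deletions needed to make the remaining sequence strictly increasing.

5

Fewest deletions = n − (longest strictly increasing subsequence).
i:      1  2  3  4  5  6  7  8
a[i]:   3  3 17  8 17  4 13  1
dp:     1  1  2  2  3  2  3  1
max dp = 3, so deletions = 8 − 3 = 5.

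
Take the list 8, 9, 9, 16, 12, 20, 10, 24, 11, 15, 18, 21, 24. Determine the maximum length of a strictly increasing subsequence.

8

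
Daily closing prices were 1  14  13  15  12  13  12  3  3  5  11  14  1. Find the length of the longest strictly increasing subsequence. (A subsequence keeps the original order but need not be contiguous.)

Track the smallest tail for each achievable length (strict):
1 → extends → [1]
14 → extends → [1, 14]
13 → replaces 14 → [1, 13]
15 → extends → [1, 13, 15]
12 → replaces 13 → [1, 12, 15]
13 → replaces 15 → [1, 12, 13]
12 → already a tail → [1, 12, 13]
3 → replaces 12 → [1, 3, 13]
3 → already a tail → [1, 3, 13]
5 → replaces 13 → [1, 3, 5]
11 → extends → [1, 3, 5, 11]
14 → extends → [1, 3, 5, 11, 14]
1 → already a tail → [1, 3, 5, 11, 14]
Five tails, so the longest strictly increasing subsequence has length 5 (e.g. 1, 3, 5, 11, 14).

5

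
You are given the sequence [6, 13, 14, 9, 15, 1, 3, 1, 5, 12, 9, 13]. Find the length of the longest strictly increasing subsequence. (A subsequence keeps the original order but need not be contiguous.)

5

Let dp[i] be the length of the longest such subsequence ending at index i:
i:      1  2  3  4  5  6  7  8  9 10 11 12
a[i]:   6 13 14  9 15  1  3  1  5 12  9 13
dp:     1  2  3  2  4  1  2  1  3  4  4  5
Maximum dp value is 5.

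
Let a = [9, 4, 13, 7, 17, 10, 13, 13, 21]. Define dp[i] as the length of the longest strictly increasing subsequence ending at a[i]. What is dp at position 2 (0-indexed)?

2

dp[i] = 1 + max{dp[j] : j<i, a[j]<a[i]} (or 1 if no such j):
i:      0  1  2  3  4  5  6  7  8
a[i]:   9  4 13  7 17 10 13 13 21
dp:     1  1  2  2  3  3  4  4  5
At index 2 the value is 2.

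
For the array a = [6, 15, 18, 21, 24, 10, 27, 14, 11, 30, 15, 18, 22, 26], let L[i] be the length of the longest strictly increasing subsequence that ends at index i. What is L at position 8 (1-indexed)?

3

dp[i] = 1 + max{dp[j] : j<i, a[j]<a[i]} (or 1 if no such j):
i:      1  2  3  4  5  6  7  8  9 10 11 12 13 14
a[i]:   6 15 18 21 24 10 27 14 11 30 15 18 22 26
dp:     1  2  3  4  5  2  6  3  3  7  4  5  6  7
At index 8 the value is 3.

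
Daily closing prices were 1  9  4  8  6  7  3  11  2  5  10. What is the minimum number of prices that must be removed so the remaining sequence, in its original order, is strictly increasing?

Fewest deletions = n − (longest strictly increasing subsequence).
i:      1  2  3  4  5  6  7  8  9 10 11
a[i]:   1  9  4  8  6  7  3 11  2  5 10
dp:     1  2  2  3  3  4  2  5  2  3  5
max dp = 5, so deletions = 11 − 5 = 6.

6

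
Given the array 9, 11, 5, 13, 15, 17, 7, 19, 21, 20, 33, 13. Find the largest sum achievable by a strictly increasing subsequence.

138

Let S[i] be the best sum of a strictly increasing subsequence ending at i:
i:       1   2   3   4   5   6   7   8   9  10  11  12
a[i]:    9  11   5  13  15  17   7  19  21  20  33  13
S:       9  20   5  33  48  65  12  84 105 104 138  33
Maximum is 138 (e.g. 9 + 11 + 13 + 15 + 17 + 19 + 21 + 33).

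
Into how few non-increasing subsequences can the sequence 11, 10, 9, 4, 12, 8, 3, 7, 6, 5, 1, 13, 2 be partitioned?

Place each on the leftmost legal pile:
11 → new pile 1 (tops now [11])
10 → pile 1 (tops now [10])
9 → pile 1 (tops now [9])
4 → pile 1 (tops now [4])
12 → new pile 2 (tops now [4, 12])
8 → pile 2 (tops now [4, 8])
3 → pile 1 (tops now [3, 8])
7 → pile 2 (tops now [3, 7])
6 → pile 2 (tops now [3, 6])
5 → pile 2 (tops now [3, 5])
1 → pile 1 (tops now [1, 5])
13 → new pile 3 (tops now [1, 5, 13])
2 → pile 2 (tops now [1, 2, 13])
Three piles.

3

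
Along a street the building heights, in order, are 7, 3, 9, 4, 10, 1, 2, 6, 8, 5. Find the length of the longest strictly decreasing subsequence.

3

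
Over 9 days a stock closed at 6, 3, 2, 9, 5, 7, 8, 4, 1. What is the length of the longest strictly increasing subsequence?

4

Track the smallest tail for each achievable length (strict):
6 → extends → [6]
3 → replaces 6 → [3]
2 → replaces 3 → [2]
9 → extends → [2, 9]
5 → replaces 9 → [2, 5]
7 → extends → [2, 5, 7]
8 → extends → [2, 5, 7, 8]
4 → replaces 5 → [2, 4, 7, 8]
1 → replaces 2 → [1, 4, 7, 8]
Four tails, so the longest strictly increasing subsequence has length 4 (e.g. 3, 5, 7, 8).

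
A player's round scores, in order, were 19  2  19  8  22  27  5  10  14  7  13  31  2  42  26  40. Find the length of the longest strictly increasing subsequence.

Let dp[i] be the length of the longest such subsequence ending at index i:
i:      1  2  3  4  5  6  7  8  9 10 11 12 13 14 15 16
a[i]:  19  2 19  8 22 27  5 10 14  7 13 31  2 42 26 40
dp:     1  1  2  2  3  4  2  3  4  3  4  5  1  6  5  6
Maximum dp value is 6.

6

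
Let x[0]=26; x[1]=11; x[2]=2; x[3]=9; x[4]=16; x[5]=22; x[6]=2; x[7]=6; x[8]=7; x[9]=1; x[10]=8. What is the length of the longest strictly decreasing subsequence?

Negate each value so 'decreasing' becomes 'increasing', then run patience tails on the negated sequence:
-26 → extends → [-26]
-11 → extends → [-26, -11]
-2 → extends → [-26, -11, -2]
-9 → replaces -2 → [-26, -11, -9]
-16 → replaces -11 → [-26, -16, -9]
-22 → replaces -16 → [-26, -22, -9]
-2 → extends → [-26, -22, -9, -2]
-6 → replaces -2 → [-26, -22, -9, -6]
-7 → replaces -6 → [-26, -22, -9, -7]
-1 → extends → [-26, -22, -9, -7, -1]
-8 → replaces -7 → [-26, -22, -9, -8, -1]
Five tails, so the longest strictly decreasing subsequence of the original has length 5.

5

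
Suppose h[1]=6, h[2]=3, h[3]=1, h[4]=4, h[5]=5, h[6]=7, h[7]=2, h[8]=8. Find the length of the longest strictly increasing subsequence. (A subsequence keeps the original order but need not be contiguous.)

Track the smallest tail for each achievable length (strict):
6 → extends → [6]
3 → replaces 6 → [3]
1 → replaces 3 → [1]
4 → extends → [1, 4]
5 → extends → [1, 4, 5]
7 → extends → [1, 4, 5, 7]
2 → replaces 4 → [1, 2, 5, 7]
8 → extends → [1, 2, 5, 7, 8]
Five tails, so the longest strictly increasing subsequence has length 5 (e.g. 3, 4, 5, 7, 8).

5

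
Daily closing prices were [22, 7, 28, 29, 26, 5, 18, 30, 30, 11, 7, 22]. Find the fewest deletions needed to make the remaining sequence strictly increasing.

8

Fewest deletions = n − (longest strictly increasing subsequence).
i:      1  2  3  4  5  6  7  8  9 10 11 12
a[i]:  22  7 28 29 26  5 18 30 30 11  7 22
dp:     1  1  2  3  2  1  2  4  4  2  2  3
max dp = 4, so deletions = 12 − 4 = 8.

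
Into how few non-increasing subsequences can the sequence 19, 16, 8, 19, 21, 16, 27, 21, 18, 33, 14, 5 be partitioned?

5

The minimum number of non-increasing subsequences covering a sequence equals the length of its longest strictly increasing subsequence.
LIS length is 5 (e.g. 16, 19, 21, 27, 33), so 5 piles are needed.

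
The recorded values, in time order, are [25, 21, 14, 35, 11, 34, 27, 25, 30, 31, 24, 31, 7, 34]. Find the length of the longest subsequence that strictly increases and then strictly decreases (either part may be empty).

inc[i] = longest strictly increasing subsequence ending at i; dec[i] = longest strictly decreasing subsequence starting at i:
i:      1  2  3  4  5  6  7  8  9 10 11 12 13 14
a[i]:  25 21 14 35 11 34 27 25 30 31 24 31  7 34
inc:    1  1  1  2  1  2  2  2  3  4  2  4  1  5
dec:    5  4  3  6  2  5  4  3  3  3  2  2  1  1
Best peak at i=4 (value 35): inc=2, dec=6, length 2+6−1 = 7.

7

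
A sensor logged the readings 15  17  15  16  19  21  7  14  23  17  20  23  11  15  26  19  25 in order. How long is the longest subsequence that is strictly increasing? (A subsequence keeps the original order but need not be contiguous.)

Let dp[i] be the length of the longest such subsequence ending at index i:
i:      1  2  3  4  5  6  7  8  9 10 11 12 13 14 15 16 17
a[i]:  15 17 15 16 19 21  7 14 23 17 20 23 11 15 26 19 25
dp:     1  2  1  2  3  4  1  2  5  3  4  5  2  3  6  4  6
Maximum dp value is 6.

6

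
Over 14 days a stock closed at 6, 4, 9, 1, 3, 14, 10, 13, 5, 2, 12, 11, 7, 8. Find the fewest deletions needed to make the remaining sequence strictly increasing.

9

Fewest deletions = n − (longest strictly increasing subsequence).
i:      1  2  3  4  5  6  7  8  9 10 11 12 13 14
a[i]:   6  4  9  1  3 14 10 13  5  2 12 11  7  8
dp:     1  1  2  1  2  3  3  4  3  2  4  4  4  5
max dp = 5, so deletions = 14 − 5 = 9.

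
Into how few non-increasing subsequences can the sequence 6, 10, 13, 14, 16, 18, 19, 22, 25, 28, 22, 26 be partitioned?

The minimum number of non-increasing subsequences covering a sequence equals the length of its longest strictly increasing subsequence.
LIS length is 10 (e.g. 6, 10, 13, 14, 16, 18, 19, 22, 25, 28), so 10 piles are needed.

10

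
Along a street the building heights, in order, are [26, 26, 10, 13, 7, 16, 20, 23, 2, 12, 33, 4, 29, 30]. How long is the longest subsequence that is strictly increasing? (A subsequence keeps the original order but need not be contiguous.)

Let dp[i] be the length of the longest such subsequence ending at index i:
i:      1  2  3  4  5  6  7  8  9 10 11 12 13 14
a[i]:  26 26 10 13  7 16 20 23  2 12 33  4 29 30
dp:     1  1  1  2  1  3  4  5  1  2  6  2  6  7
Maximum dp value is 7.

7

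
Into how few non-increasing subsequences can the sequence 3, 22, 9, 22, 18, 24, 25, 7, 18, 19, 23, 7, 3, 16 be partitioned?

5

Place each on the leftmost legal pile:
3 → new pile 1 (tops now [3])
22 → new pile 2 (tops now [3, 22])
9 → pile 2 (tops now [3, 9])
22 → new pile 3 (tops now [3, 9, 22])
18 → pile 3 (tops now [3, 9, 18])
24 → new pile 4 (tops now [3, 9, 18, 24])
25 → new pile 5 (tops now [3, 9, 18, 24, 25])
7 → pile 2 (tops now [3, 7, 18, 24, 25])
18 → pile 3 (tops now [3, 7, 18, 24, 25])
19 → pile 4 (tops now [3, 7, 18, 19, 25])
23 → pile 5 (tops now [3, 7, 18, 19, 23])
7 → pile 2 (tops now [3, 7, 18, 19, 23])
3 → pile 1 (tops now [3, 7, 18, 19, 23])
16 → pile 3 (tops now [3, 7, 16, 19, 23])
Five piles.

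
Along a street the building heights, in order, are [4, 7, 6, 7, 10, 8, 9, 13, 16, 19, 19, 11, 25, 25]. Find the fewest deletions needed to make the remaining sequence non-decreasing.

3

Fewest deletions = n − (longest non-decreasing subsequence).
Patience tails:
4 → extends → [4]
7 → extends → [4, 7]
6 → replaces 7 → [4, 6]
7 → extends → [4, 6, 7]
10 → extends → [4, 6, 7, 10]
8 → replaces 10 → [4, 6, 7, 8]
9 → extends → [4, 6, 7, 8, 9]
13 → extends → [4, 6, 7, 8, 9, 13]
16 → extends → [4, 6, 7, 8, 9, 13, 16]
19 → extends → [4, 6, 7, 8, 9, 13, 16, 19]
19 → extends → [4, 6, 7, 8, 9, 13, 16, 19, 19]
11 → replaces 13 → [4, 6, 7, 8, 9, 11, 16, 19, 19]
25 → extends → [4, 6, 7, 8, 9, 11, 16, 19, 19, 25]
25 → extends → [4, 6, 7, 8, 9, 11, 16, 19, 19, 25, 25]
Longest non-decreasing subsequence has length 11, so deletions = 14 − 11 = 3.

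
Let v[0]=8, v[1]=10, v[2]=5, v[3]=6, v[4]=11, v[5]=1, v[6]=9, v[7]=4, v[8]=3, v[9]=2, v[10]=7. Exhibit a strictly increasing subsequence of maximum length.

8, 10, 11

Patience tails give the LIS length; then backtrack through the dp parents:
8 → extends → [8]
10 → extends → [8, 10]
5 → replaces 8 → [5, 10]
6 → replaces 10 → [5, 6]
11 → extends → [5, 6, 11]
1 → replaces 5 → [1, 6, 11]
9 → replaces 11 → [1, 6, 9]
4 → replaces 6 → [1, 4, 9]
3 → replaces 4 → [1, 3, 9]
2 → replaces 3 → [1, 2, 9]
7 → replaces 9 → [1, 2, 7]
Length 3; one witness is 8, 10, 11.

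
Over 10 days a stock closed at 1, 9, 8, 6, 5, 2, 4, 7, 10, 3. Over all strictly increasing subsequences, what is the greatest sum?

Let S[i] be the best sum of a strictly increasing subsequence ending at i:
i:      1  2  3  4  5  6  7  8  9 10
a[i]:   1  9  8  6  5  2  4  7 10  3
S:      1 10  9  7  6  3  7 14 24  6
Maximum is 24 (e.g. 1 + 2 + 4 + 7 + 10).

24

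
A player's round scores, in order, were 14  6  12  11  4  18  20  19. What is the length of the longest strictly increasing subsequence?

Track the smallest tail for each achievable length (strict):
14 → extends → [14]
6 → replaces 14 → [6]
12 → extends → [6, 12]
11 → replaces 12 → [6, 11]
4 → replaces 6 → [4, 11]
18 → extends → [4, 11, 18]
20 → extends → [4, 11, 18, 20]
19 → replaces 20 → [4, 11, 18, 19]
Four tails, so the longest strictly increasing subsequence has length 4 (e.g. 6, 12, 18, 20).

4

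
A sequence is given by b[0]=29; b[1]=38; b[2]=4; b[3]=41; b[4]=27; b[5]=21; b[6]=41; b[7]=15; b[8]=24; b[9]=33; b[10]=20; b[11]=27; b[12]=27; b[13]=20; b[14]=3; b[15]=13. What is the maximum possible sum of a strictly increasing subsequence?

Let S[i] be the best sum of a strictly increasing subsequence ending at i:
i:       0   1   2   3   4   5   6   7   8   9  10  11  12  13  14  15
b[i]:   29  38   4  41  27  21  41  15  24  33  20  27  27  20   3  13
S:      29  67   4 108  31  25 108  19  49  82  39  76  76  39   3  17
Maximum is 108 (e.g. 29 + 38 + 41).

108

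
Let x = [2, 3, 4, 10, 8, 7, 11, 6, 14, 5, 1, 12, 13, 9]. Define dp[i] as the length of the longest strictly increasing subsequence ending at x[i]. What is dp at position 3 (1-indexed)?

dp[i] = 1 + max{dp[j] : j<i, x[j]<x[i]} (or 1 if no such j):
i:      1  2  3  4  5  6  7  8  9 10 11 12 13 14
x[i]:   2  3  4 10  8  7 11  6 14  5  1 12 13  9
dp:     1  2  3  4  4  4  5  4  6  4  1  6  7  5
At index 3 the value is 3.

3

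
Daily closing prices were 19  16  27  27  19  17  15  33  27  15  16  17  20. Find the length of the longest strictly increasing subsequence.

Track the smallest tail for each achievable length (strict):
19 → extends → [19]
16 → replaces 19 → [16]
27 → extends → [16, 27]
27 → already a tail → [16, 27]
19 → replaces 27 → [16, 19]
17 → replaces 19 → [16, 17]
15 → replaces 16 → [15, 17]
33 → extends → [15, 17, 33]
27 → replaces 33 → [15, 17, 27]
15 → already a tail → [15, 17, 27]
16 → replaces 17 → [15, 16, 27]
17 → replaces 27 → [15, 16, 17]
20 → extends → [15, 16, 17, 20]
Four tails, so the longest strictly increasing subsequence has length 4 (e.g. 15, 16, 17, 20).

4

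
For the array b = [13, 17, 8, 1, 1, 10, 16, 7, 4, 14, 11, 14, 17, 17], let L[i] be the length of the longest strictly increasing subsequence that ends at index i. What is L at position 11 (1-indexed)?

dp[i] = 1 + max{dp[j] : j<i, b[j]<b[i]} (or 1 if no such j):
i:      1  2  3  4  5  6  7  8  9 10 11 12 13 14
b[i]:  13 17  8  1  1 10 16  7  4 14 11 14 17 17
dp:     1  2  1  1  1  2  3  2  2  3  3  4  5  5
At index 11 the value is 3.

3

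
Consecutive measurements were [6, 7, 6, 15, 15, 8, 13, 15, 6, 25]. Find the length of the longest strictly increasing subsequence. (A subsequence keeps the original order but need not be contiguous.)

6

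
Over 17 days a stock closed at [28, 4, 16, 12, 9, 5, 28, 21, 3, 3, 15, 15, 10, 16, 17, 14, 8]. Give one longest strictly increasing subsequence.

4, 12, 15, 16, 17

Patience tails give the LIS length; then backtrack through the dp parents:
28 → extends → [28]
4 → replaces 28 → [4]
16 → extends → [4, 16]
12 → replaces 16 → [4, 12]
9 → replaces 12 → [4, 9]
5 → replaces 9 → [4, 5]
28 → extends → [4, 5, 28]
21 → replaces 28 → [4, 5, 21]
3 → replaces 4 → [3, 5, 21]
3 → already a tail → [3, 5, 21]
15 → replaces 21 → [3, 5, 15]
15 → already a tail → [3, 5, 15]
10 → replaces 15 → [3, 5, 10]
16 → extends → [3, 5, 10, 16]
17 → extends → [3, 5, 10, 16, 17]
14 → replaces 16 → [3, 5, 10, 14, 17]
8 → replaces 10 → [3, 5, 8, 14, 17]
Length 5; one witness is 4, 12, 15, 16, 17.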